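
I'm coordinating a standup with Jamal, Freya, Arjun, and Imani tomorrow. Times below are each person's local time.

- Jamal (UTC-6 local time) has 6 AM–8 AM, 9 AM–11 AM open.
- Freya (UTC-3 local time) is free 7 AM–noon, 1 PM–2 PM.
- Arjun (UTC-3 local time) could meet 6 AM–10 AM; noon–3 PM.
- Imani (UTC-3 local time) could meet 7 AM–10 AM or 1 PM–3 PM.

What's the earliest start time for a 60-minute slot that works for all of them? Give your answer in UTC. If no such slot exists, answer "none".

12:00

Jamal in UTC: 12:00-14:00, 15:00-17:00 (add 6h to convert from UTC-6).
Freya in UTC: 10:00-15:00, 16:00-17:00 (add 3h to convert from UTC-3).
Arjun in UTC: 09:00-13:00, 15:00-18:00 (add 3h to convert from UTC-3).
Imani in UTC: 10:00-13:00, 16:00-18:00 (add 3h to convert from UTC-3).
Jamal ∩ Freya: 12:00-14:00, 16:00-17:00.
Jamal ∩ Freya ∩ Arjun: 12:00-13:00, 16:00-17:00.
Jamal ∩ Freya ∩ Arjun ∩ Imani: 12:00-13:00, 16:00-17:00.
The first common window of at least 60 minutes is 12:00-13:00, so the earliest start is 12:00.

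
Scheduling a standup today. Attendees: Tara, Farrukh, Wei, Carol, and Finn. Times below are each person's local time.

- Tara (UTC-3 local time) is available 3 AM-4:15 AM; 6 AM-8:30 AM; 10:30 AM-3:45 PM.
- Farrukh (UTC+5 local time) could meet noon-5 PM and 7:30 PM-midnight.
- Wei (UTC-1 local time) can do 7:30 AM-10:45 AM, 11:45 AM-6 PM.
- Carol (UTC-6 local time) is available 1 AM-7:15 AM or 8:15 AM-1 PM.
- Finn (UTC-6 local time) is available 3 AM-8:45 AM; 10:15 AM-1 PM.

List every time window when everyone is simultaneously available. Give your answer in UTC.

09:00-11:30, 14:30-14:45, 16:15-18:45

Tara in UTC: 06:00-07:15, 09:00-11:30, 13:30-18:45 (add 3h to convert from UTC-3).
Farrukh in UTC: 07:00-12:00, 14:30-19:00 (subtract 5h to convert from UTC+5).
Wei in UTC: 08:30-11:45, 12:45-19:00 (add 1h to convert from UTC-1).
Carol in UTC: 07:00-13:15, 14:15-19:00 (add 6h to convert from UTC-6).
Finn in UTC: 09:00-14:45, 16:15-19:00 (add 6h to convert from UTC-6).
Tara ∩ Farrukh: 07:00-07:15, 09:00-11:30, 14:30-18:45.
Tara ∩ Farrukh ∩ Wei: 09:00-11:30, 14:30-18:45.
Tara ∩ Farrukh ∩ Wei ∩ Carol: 09:00-11:30, 14:30-18:45.
Tara ∩ Farrukh ∩ Wei ∩ Carol ∩ Finn: 09:00-11:30, 14:30-14:45, 16:15-18:45.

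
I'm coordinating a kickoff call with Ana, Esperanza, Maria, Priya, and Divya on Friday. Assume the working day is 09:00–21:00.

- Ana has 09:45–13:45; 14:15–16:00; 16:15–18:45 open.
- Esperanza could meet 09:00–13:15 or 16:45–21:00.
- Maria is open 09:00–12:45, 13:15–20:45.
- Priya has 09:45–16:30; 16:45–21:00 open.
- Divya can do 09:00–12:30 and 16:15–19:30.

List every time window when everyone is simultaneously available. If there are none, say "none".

Ana ∩ Esperanza: 09:45-13:15, 16:45-18:45.
Ana ∩ Esperanza ∩ Maria: 09:45-12:45, 16:45-18:45.
Ana ∩ Esperanza ∩ Maria ∩ Priya: 09:45-12:45, 16:45-18:45.
Ana ∩ Esperanza ∩ Maria ∩ Priya ∩ Divya: 09:45-12:30, 16:45-18:45.
So the common availability across everyone is 09:45-12:30, 16:45-18:45.

09:45-12:30, 16:45-18:45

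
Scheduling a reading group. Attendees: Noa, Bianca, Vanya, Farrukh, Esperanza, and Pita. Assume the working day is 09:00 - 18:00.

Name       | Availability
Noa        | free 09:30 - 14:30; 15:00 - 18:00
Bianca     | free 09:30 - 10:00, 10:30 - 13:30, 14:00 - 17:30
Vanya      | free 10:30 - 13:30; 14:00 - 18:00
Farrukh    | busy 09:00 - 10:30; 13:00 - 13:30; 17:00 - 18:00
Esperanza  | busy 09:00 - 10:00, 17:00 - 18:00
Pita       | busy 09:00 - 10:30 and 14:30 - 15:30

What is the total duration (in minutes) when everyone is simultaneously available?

Noa free: 09:30-14:30, 15:00-18:00.
Bianca free: 09:30-10:00, 10:30-13:30, 14:00-17:30.
Vanya free: 10:30-13:30, 14:00-18:00.
Farrukh free: 10:30-13:00, 13:30-17:00 (invert busy blocks within the working day).
Esperanza free: 10:00-17:00 (invert busy blocks within the working day).
Pita free: 10:30-14:30, 15:30-18:00 (invert busy blocks within the working day).
Noa ∩ Bianca: 09:30-10:00, 10:30-13:30, 14:00-14:30, 15:00-17:30.
Noa ∩ Bianca ∩ Vanya: 10:30-13:30, 14:00-14:30, 15:00-17:30.
Noa ∩ Bianca ∩ Vanya ∩ Farrukh: 10:30-13:00, 14:00-14:30, 15:00-17:00.
Noa ∩ Bianca ∩ Vanya ∩ Farrukh ∩ Esperanza: 10:30-13:00, 14:00-14:30, 15:00-17:00.
Noa ∩ Bianca ∩ Vanya ∩ Farrukh ∩ Esperanza ∩ Pita: 10:30-13:00, 14:00-14:30, 15:30-17:00.
So the common availability across everyone is 10:30-13:00, 14:00-14:30, 15:30-17:00.
Summing the common windows: 150 + 30 + 90 = 270 minutes.

270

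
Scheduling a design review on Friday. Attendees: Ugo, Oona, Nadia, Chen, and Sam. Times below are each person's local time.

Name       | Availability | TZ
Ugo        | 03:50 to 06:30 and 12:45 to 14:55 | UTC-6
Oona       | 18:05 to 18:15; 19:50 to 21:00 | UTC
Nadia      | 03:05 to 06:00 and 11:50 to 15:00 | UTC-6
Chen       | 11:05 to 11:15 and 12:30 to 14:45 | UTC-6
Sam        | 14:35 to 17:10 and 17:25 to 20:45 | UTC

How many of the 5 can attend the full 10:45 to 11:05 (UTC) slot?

2

Ugo in UTC: 09:50-12:30, 18:45-20:55 (add 6h to convert from UTC-6).
Oona in UTC: 18:05-18:15, 19:50-21:00.
Nadia in UTC: 09:05-12:00, 17:50-21:00 (add 6h to convert from UTC-6).
Chen in UTC: 17:05-17:15, 18:30-20:45 (add 6h to convert from UTC-6).
Sam in UTC: 14:35-17:10, 17:25-20:45.
Ugo and Nadia can make the full 10:45-11:05 slot — that's 2.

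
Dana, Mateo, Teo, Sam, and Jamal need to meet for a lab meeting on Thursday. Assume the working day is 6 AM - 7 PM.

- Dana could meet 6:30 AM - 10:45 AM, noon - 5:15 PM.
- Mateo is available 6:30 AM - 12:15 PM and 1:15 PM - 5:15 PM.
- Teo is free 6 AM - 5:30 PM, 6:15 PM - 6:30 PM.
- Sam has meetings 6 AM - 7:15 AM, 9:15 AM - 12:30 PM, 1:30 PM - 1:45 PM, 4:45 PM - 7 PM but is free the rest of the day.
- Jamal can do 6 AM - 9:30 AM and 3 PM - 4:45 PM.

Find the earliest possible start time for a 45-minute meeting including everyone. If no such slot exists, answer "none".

Dana free: 06:30-10:45, 12:00-17:15.
Mateo free: 06:30-12:15, 13:15-17:15.
Teo free: 06:00-17:30, 18:15-18:30.
Sam free: 07:15-09:15, 12:30-13:30, 13:45-16:45 (invert busy blocks within the working day).
Jamal free: 06:00-09:30, 15:00-16:45.
Dana ∩ Mateo: 06:30-10:45, 12:00-12:15, 13:15-17:15.
Dana ∩ Mateo ∩ Teo: 06:30-10:45, 12:00-12:15, 13:15-17:15.
Dana ∩ Mateo ∩ Teo ∩ Sam: 07:15-09:15, 13:15-13:30, 13:45-16:45.
Dana ∩ Mateo ∩ Teo ∩ Sam ∩ Jamal: 07:15-09:15, 15:00-16:45.
So the common availability across everyone is 07:15-09:15, 15:00-16:45.
The first common window of at least 45 minutes is 07:15-09:15, so the earliest start is 07:15.

07:15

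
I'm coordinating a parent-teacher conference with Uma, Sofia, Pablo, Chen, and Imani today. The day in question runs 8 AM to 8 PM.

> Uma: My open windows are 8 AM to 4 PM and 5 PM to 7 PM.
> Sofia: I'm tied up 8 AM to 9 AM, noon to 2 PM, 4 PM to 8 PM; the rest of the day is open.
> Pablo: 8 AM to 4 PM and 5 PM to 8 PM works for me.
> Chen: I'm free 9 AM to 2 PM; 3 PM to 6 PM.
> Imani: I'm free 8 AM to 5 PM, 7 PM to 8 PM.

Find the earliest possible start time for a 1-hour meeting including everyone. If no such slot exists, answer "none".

Uma free: 08:00-16:00, 17:00-19:00.
Sofia free: 09:00-12:00, 14:00-16:00 (invert busy blocks within the working day).
Pablo free: 08:00-16:00, 17:00-20:00.
Chen free: 09:00-14:00, 15:00-18:00.
Imani free: 08:00-17:00, 19:00-20:00.
Uma ∩ Sofia: 09:00-12:00, 14:00-16:00.
Uma ∩ Sofia ∩ Pablo: 09:00-12:00, 14:00-16:00.
Uma ∩ Sofia ∩ Pablo ∩ Chen: 09:00-12:00, 15:00-16:00.
Uma ∩ Sofia ∩ Pablo ∩ Chen ∩ Imani: 09:00-12:00, 15:00-16:00.
So the common availability across everyone is 09:00-12:00, 15:00-16:00.
The first common window of at least 60 minutes is 09:00-12:00, so the earliest start is 09:00.

09:00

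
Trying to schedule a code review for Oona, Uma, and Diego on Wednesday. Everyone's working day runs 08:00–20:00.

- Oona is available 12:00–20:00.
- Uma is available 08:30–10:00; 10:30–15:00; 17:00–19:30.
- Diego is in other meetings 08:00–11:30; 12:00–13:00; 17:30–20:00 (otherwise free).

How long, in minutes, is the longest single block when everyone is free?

120

Oona free: 12:00-20:00.
Uma free: 08:30-10:00, 10:30-15:00, 17:00-19:30.
Diego free: 11:30-12:00, 13:00-17:30 (invert busy blocks within the working day).
Oona ∩ Uma: 12:00-15:00, 17:00-19:30.
Oona ∩ Uma ∩ Diego: 13:00-15:00, 17:00-17:30.
So the common availability across everyone is 13:00-15:00, 17:00-17:30.
The longest is 13:00-15:00 at 120 minutes.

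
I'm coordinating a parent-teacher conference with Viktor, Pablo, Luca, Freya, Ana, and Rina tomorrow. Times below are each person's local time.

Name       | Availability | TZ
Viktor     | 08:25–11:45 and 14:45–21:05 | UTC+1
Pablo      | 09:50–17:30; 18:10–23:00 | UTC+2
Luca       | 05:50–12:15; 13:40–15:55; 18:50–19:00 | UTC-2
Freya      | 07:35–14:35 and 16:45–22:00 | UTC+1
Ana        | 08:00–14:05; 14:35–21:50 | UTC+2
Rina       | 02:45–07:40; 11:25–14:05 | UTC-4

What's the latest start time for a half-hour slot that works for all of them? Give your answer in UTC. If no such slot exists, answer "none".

17:25

Viktor in UTC: 07:25-10:45, 13:45-20:05 (subtract 1h to convert from UTC+1).
Pablo in UTC: 07:50-15:30, 16:10-21:00 (subtract 2h to convert from UTC+2).
Luca in UTC: 07:50-14:15, 15:40-17:55, 20:50-21:00 (add 2h to convert from UTC-2).
Freya in UTC: 06:35-13:35, 15:45-21:00 (subtract 1h to convert from UTC+1).
Ana in UTC: 06:00-12:05, 12:35-19:50 (subtract 2h to convert from UTC+2).
Rina in UTC: 06:45-11:40, 15:25-18:05 (add 4h to convert from UTC-4).
Viktor ∩ Pablo: 07:50-10:45, 13:45-15:30, 16:10-20:05.
Viktor ∩ Pablo ∩ Luca: 07:50-10:45, 13:45-14:15, 16:10-17:55.
Viktor ∩ Pablo ∩ Luca ∩ Freya: 07:50-10:45, 16:10-17:55.
Viktor ∩ Pablo ∩ Luca ∩ Freya ∩ Ana: 07:50-10:45, 16:10-17:55.
Viktor ∩ Pablo ∩ Luca ∩ Freya ∩ Ana ∩ Rina: 07:50-10:45, 16:10-17:55.
The last common window of at least 30 minutes is 16:10-17:55; a 30-minute meeting can start as late as 17:25 and still end by 17:55.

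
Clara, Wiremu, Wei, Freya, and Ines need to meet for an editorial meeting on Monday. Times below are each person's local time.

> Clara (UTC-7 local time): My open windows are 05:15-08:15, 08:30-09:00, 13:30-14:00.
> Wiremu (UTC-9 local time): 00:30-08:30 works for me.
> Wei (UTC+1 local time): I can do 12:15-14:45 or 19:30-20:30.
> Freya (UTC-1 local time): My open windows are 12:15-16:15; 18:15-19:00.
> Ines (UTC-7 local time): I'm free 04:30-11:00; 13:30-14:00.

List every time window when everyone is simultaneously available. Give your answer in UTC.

Clara in UTC: 12:15-15:15, 15:30-16:00, 20:30-21:00 (add 7h to convert from UTC-7).
Wiremu in UTC: 09:30-17:30 (add 9h to convert from UTC-9).
Wei in UTC: 11:15-13:45, 18:30-19:30 (subtract 1h to convert from UTC+1).
Freya in UTC: 13:15-17:15, 19:15-20:00 (add 1h to convert from UTC-1).
Ines in UTC: 11:30-18:00, 20:30-21:00 (add 7h to convert from UTC-7).
Clara ∩ Wiremu: 12:15-15:15, 15:30-16:00.
Clara ∩ Wiremu ∩ Wei: 12:15-13:45.
Clara ∩ Wiremu ∩ Wei ∩ Freya: 13:15-13:45.
Clara ∩ Wiremu ∩ Wei ∩ Freya ∩ Ines: 13:15-13:45.

13:15-13:45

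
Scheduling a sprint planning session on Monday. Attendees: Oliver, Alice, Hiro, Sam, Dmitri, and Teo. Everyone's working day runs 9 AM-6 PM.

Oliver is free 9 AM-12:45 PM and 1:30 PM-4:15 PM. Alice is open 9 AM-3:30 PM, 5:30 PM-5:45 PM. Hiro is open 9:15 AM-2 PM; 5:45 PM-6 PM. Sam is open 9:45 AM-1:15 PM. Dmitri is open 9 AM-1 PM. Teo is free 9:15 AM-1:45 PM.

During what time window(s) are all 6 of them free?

09:45-12:45

Oliver ∩ Alice: 09:00-12:45, 13:30-15:30.
Oliver ∩ Alice ∩ Hiro: 09:15-12:45, 13:30-14:00.
Oliver ∩ Alice ∩ Hiro ∩ Sam: 09:45-12:45.
Oliver ∩ Alice ∩ Hiro ∩ Sam ∩ Dmitri: 09:45-12:45.
Oliver ∩ Alice ∩ Hiro ∩ Sam ∩ Dmitri ∩ Teo: 09:45-12:45.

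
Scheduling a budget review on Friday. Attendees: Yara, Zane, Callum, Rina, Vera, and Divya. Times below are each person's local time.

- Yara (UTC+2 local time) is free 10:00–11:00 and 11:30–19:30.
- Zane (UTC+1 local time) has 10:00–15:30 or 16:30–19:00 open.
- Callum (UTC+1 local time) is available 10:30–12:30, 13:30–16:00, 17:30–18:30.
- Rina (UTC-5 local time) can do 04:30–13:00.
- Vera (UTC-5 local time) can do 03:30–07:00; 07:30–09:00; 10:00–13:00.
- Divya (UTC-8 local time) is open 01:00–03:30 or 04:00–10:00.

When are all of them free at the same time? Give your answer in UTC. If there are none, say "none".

Yara in UTC: 08:00-09:00, 09:30-17:30 (subtract 2h to convert from UTC+2).
Zane in UTC: 09:00-14:30, 15:30-18:00 (subtract 1h to convert from UTC+1).
Callum in UTC: 09:30-11:30, 12:30-15:00, 16:30-17:30 (subtract 1h to convert from UTC+1).
Rina in UTC: 09:30-18:00 (add 5h to convert from UTC-5).
Vera in UTC: 08:30-12:00, 12:30-14:00, 15:00-18:00 (add 5h to convert from UTC-5).
Divya in UTC: 09:00-11:30, 12:00-18:00 (add 8h to convert from UTC-8).
Yara ∩ Zane: 09:30-14:30, 15:30-17:30.
Yara ∩ Zane ∩ Callum: 09:30-11:30, 12:30-14:30, 16:30-17:30.
Yara ∩ Zane ∩ Callum ∩ Rina: 09:30-11:30, 12:30-14:30, 16:30-17:30.
Yara ∩ Zane ∩ Callum ∩ Rina ∩ Vera: 09:30-11:30, 12:30-14:00, 16:30-17:30.
Yara ∩ Zane ∩ Callum ∩ Rina ∩ Vera ∩ Divya: 09:30-11:30, 12:30-14:00, 16:30-17:30.

09:30-11:30, 12:30-14:00, 16:30-17:30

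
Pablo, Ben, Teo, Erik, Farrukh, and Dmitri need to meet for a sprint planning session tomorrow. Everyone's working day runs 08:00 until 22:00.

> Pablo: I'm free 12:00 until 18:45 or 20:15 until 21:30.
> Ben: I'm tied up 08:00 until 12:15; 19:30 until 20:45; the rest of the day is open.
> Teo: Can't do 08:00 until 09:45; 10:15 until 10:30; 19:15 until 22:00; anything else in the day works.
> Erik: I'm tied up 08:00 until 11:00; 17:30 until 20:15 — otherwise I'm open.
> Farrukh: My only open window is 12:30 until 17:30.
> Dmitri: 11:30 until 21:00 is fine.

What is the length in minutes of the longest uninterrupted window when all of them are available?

Pablo free: 12:00-18:45, 20:15-21:30.
Ben free: 12:15-19:30, 20:45-22:00 (invert busy blocks within the working day).
Teo free: 09:45-10:15, 10:30-19:15 (invert busy blocks within the working day).
Erik free: 11:00-17:30, 20:15-22:00 (invert busy blocks within the working day).
Farrukh free: 12:30-17:30.
Dmitri free: 11:30-21:00.
Pablo ∩ Ben: 12:15-18:45, 20:45-21:30.
Pablo ∩ Ben ∩ Teo: 12:15-18:45.
Pablo ∩ Ben ∩ Teo ∩ Erik: 12:15-17:30.
Pablo ∩ Ben ∩ Teo ∩ Erik ∩ Farrukh: 12:30-17:30.
Pablo ∩ Ben ∩ Teo ∩ Erik ∩ Farrukh ∩ Dmitri: 12:30-17:30.
Those are the intersection windows.
The longest is 12:30-17:30 at 300 minutes.

300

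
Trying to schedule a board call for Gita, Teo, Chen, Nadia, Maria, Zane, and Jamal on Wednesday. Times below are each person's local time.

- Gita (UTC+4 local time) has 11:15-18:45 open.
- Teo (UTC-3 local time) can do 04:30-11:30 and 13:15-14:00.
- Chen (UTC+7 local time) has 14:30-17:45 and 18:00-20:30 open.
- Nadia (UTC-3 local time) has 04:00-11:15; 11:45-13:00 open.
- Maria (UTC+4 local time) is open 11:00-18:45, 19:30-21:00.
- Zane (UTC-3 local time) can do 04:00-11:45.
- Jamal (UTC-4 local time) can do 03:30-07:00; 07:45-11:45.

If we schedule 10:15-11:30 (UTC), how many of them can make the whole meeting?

Gita in UTC: 07:15-14:45 (subtract 4h to convert from UTC+4).
Teo in UTC: 07:30-14:30, 16:15-17:00 (add 3h to convert from UTC-3).
Chen in UTC: 07:30-10:45, 11:00-13:30 (subtract 7h to convert from UTC+7).
Nadia in UTC: 07:00-14:15, 14:45-16:00 (add 3h to convert from UTC-3).
Maria in UTC: 07:00-14:45, 15:30-17:00 (subtract 4h to convert from UTC+4).
Zane in UTC: 07:00-14:45 (add 3h to convert from UTC-3).
Jamal in UTC: 07:30-11:00, 11:45-15:45 (add 4h to convert from UTC-4).
Gita, Teo, Nadia, Maria, and Zane can make the full 10:15-11:30 slot — that's 5.

5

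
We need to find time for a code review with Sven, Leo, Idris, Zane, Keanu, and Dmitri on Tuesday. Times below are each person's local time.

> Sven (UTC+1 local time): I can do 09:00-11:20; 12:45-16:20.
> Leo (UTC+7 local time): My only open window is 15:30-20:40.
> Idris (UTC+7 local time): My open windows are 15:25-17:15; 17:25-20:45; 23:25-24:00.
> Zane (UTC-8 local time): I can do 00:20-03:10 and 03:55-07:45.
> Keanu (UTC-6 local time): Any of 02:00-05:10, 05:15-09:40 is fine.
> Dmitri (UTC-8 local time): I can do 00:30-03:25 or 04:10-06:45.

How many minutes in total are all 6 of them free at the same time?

195

Sven in UTC: 08:00-10:20, 11:45-15:20 (subtract 1h to convert from UTC+1).
Leo in UTC: 08:30-13:40 (subtract 7h to convert from UTC+7).
Idris in UTC: 08:25-10:15, 10:25-13:45, 16:25-17:00 (subtract 7h to convert from UTC+7).
Zane in UTC: 08:20-11:10, 11:55-15:45 (add 8h to convert from UTC-8).
Keanu in UTC: 08:00-11:10, 11:15-15:40 (add 6h to convert from UTC-6).
Dmitri in UTC: 08:30-11:25, 12:10-14:45 (add 8h to convert from UTC-8).
Sven ∩ Leo: 08:30-10:20, 11:45-13:40.
Sven ∩ Leo ∩ Idris: 08:30-10:15, 11:45-13:40.
Sven ∩ Leo ∩ Idris ∩ Zane: 08:30-10:15, 11:55-13:40.
Sven ∩ Leo ∩ Idris ∩ Zane ∩ Keanu: 08:30-10:15, 11:55-13:40.
Sven ∩ Leo ∩ Idris ∩ Zane ∩ Keanu ∩ Dmitri: 08:30-10:15, 12:10-13:40.
Summing the common windows: 105 + 90 = 195 minutes.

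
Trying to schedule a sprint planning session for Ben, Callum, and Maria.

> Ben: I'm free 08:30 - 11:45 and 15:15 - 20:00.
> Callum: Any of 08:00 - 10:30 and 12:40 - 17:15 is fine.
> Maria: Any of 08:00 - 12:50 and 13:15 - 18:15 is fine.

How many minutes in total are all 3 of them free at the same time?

Ben ∩ Callum: 08:30-10:30, 15:15-17:15.
Ben ∩ Callum ∩ Maria: 08:30-10:30, 15:15-17:15.
Summing the common windows: 120 + 120 = 240 minutes.

240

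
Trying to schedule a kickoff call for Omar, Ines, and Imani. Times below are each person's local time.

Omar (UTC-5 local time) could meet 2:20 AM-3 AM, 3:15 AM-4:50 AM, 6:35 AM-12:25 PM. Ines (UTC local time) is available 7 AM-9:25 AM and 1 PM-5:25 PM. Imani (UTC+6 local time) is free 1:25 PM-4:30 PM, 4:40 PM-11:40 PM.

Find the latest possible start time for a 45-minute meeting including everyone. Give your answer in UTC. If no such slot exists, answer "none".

Omar in UTC: 07:20-08:00, 08:15-09:50, 11:35-17:25 (add 5h to convert from UTC-5).
Ines in UTC: 07:00-09:25, 13:00-17:25.
Imani in UTC: 07:25-10:30, 10:40-17:40 (subtract 6h to convert from UTC+6).
Omar ∩ Ines: 07:20-08:00, 08:15-09:25, 13:00-17:25.
Omar ∩ Ines ∩ Imani: 07:25-08:00, 08:15-09:25, 13:00-17:25.
The last common window of at least 45 minutes is 13:00-17:25; a 45-minute meeting can start as late as 16:40 and still end by 17:25.

16:40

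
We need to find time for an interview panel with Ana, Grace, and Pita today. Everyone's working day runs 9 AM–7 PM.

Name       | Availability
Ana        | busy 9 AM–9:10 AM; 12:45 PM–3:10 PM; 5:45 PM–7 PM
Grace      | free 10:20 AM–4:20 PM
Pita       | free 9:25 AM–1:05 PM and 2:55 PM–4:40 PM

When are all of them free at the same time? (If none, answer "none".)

10:20-12:45, 15:10-16:20

Ana free: 09:10-12:45, 15:10-17:45 (invert busy blocks within the working day).
Grace free: 10:20-16:20.
Pita free: 09:25-13:05, 14:55-16:40.
Ana ∩ Grace: 10:20-12:45, 15:10-16:20.
Ana ∩ Grace ∩ Pita: 10:20-12:45, 15:10-16:20.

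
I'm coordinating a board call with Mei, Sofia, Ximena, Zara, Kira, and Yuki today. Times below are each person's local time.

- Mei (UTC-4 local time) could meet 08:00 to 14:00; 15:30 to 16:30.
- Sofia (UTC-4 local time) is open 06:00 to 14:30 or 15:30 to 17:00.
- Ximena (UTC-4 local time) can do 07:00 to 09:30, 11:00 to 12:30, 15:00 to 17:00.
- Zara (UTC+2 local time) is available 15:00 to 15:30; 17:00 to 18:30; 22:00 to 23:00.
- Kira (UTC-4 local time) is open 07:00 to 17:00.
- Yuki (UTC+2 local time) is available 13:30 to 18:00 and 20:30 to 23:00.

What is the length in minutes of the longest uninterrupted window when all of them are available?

Mei in UTC: 12:00-18:00, 19:30-20:30 (add 4h to convert from UTC-4).
Sofia in UTC: 10:00-18:30, 19:30-21:00 (add 4h to convert from UTC-4).
Ximena in UTC: 11:00-13:30, 15:00-16:30, 19:00-21:00 (add 4h to convert from UTC-4).
Zara in UTC: 13:00-13:30, 15:00-16:30, 20:00-21:00 (subtract 2h to convert from UTC+2).
Kira in UTC: 11:00-21:00 (add 4h to convert from UTC-4).
Yuki in UTC: 11:30-16:00, 18:30-21:00 (subtract 2h to convert from UTC+2).
Mei ∩ Sofia: 12:00-18:00, 19:30-20:30.
Mei ∩ Sofia ∩ Ximena: 12:00-13:30, 15:00-16:30, 19:30-20:30.
Mei ∩ Sofia ∩ Ximena ∩ Zara: 13:00-13:30, 15:00-16:30, 20:00-20:30.
Mei ∩ Sofia ∩ Ximena ∩ Zara ∩ Kira: 13:00-13:30, 15:00-16:30, 20:00-20:30.
Mei ∩ Sofia ∩ Ximena ∩ Zara ∩ Kira ∩ Yuki: 13:00-13:30, 15:00-16:00, 20:00-20:30.
So the common availability across everyone is 13:00-13:30, 15:00-16:00, 20:00-20:30.
The longest is 15:00-16:00 at 60 minutes.

60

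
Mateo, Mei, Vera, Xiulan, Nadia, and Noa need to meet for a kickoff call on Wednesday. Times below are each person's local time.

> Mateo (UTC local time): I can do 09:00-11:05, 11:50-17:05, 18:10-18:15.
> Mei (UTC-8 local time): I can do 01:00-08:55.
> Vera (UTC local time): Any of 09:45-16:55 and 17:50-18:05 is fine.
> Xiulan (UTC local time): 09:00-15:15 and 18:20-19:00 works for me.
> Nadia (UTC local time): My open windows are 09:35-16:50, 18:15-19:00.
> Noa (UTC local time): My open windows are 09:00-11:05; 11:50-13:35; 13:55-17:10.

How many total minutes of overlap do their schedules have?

265

Mateo in UTC: 09:00-11:05, 11:50-17:05, 18:10-18:15.
Mei in UTC: 09:00-16:55 (add 8h to convert from UTC-8).
Vera in UTC: 09:45-16:55, 17:50-18:05.
Xiulan in UTC: 09:00-15:15, 18:20-19:00.
Nadia in UTC: 09:35-16:50, 18:15-19:00.
Noa in UTC: 09:00-11:05, 11:50-13:35, 13:55-17:10.
Mateo ∩ Mei: 09:00-11:05, 11:50-16:55.
Mateo ∩ Mei ∩ Vera: 09:45-11:05, 11:50-16:55.
Mateo ∩ Mei ∩ Vera ∩ Xiulan: 09:45-11:05, 11:50-15:15.
Mateo ∩ Mei ∩ Vera ∩ Xiulan ∩ Nadia: 09:45-11:05, 11:50-15:15.
Mateo ∩ Mei ∩ Vera ∩ Xiulan ∩ Nadia ∩ Noa: 09:45-11:05, 11:50-13:35, 13:55-15:15.
Summing the common windows: 80 + 105 + 80 = 265 minutes.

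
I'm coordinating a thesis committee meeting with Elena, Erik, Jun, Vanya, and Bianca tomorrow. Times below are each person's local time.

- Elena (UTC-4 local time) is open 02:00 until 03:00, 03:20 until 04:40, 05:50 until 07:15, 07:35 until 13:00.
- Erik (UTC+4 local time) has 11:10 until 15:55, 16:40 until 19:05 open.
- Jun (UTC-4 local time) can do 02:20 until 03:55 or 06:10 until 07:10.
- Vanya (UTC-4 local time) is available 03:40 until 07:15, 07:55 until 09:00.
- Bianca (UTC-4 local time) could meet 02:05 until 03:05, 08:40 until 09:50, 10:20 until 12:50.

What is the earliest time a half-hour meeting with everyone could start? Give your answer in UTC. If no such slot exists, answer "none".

none

Elena in UTC: 06:00-07:00, 07:20-08:40, 09:50-11:15, 11:35-17:00 (add 4h to convert from UTC-4).
Erik in UTC: 07:10-11:55, 12:40-15:05 (subtract 4h to convert from UTC+4).
Jun in UTC: 06:20-07:55, 10:10-11:10 (add 4h to convert from UTC-4).
Vanya in UTC: 07:40-11:15, 11:55-13:00 (add 4h to convert from UTC-4).
Bianca in UTC: 06:05-07:05, 12:40-13:50, 14:20-16:50 (add 4h to convert from UTC-4).
Elena ∩ Erik: 07:20-08:40, 09:50-11:15, 11:35-11:55, 12:40-15:05.
Elena ∩ Erik ∩ Jun: 07:20-07:55, 10:10-11:10.
Elena ∩ Erik ∩ Jun ∩ Vanya: 07:40-07:55, 10:10-11:10.
Elena ∩ Erik ∩ Jun ∩ Vanya ∩ Bianca: ∅.
There is no time when everyone is free.
No common window is at least 30 minutes long.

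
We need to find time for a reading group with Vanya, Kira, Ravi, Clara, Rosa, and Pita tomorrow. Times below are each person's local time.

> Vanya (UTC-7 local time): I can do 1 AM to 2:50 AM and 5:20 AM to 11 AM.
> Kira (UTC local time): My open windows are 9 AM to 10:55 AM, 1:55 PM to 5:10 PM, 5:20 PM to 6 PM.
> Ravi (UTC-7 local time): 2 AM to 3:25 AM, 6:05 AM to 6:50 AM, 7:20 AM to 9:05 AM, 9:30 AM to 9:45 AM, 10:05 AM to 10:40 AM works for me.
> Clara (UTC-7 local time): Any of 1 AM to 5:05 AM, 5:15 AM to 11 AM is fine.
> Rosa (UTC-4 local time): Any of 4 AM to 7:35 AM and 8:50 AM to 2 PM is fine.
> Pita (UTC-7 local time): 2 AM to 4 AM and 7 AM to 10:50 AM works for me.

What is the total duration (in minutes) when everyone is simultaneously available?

195

Vanya in UTC: 08:00-09:50, 12:20-18:00 (add 7h to convert from UTC-7).
Kira in UTC: 09:00-10:55, 13:55-17:10, 17:20-18:00.
Ravi in UTC: 09:00-10:25, 13:05-13:50, 14:20-16:05, 16:30-16:45, 17:05-17:40 (add 7h to convert from UTC-7).
Clara in UTC: 08:00-12:05, 12:15-18:00 (add 7h to convert from UTC-7).
Rosa in UTC: 08:00-11:35, 12:50-18:00 (add 4h to convert from UTC-4).
Pita in UTC: 09:00-11:00, 14:00-17:50 (add 7h to convert from UTC-7).
Vanya ∩ Kira: 09:00-09:50, 13:55-17:10, 17:20-18:00.
Vanya ∩ Kira ∩ Ravi: 09:00-09:50, 14:20-16:05, 16:30-16:45, 17:05-17:10, 17:20-17:40.
Vanya ∩ Kira ∩ Ravi ∩ Clara: 09:00-09:50, 14:20-16:05, 16:30-16:45, 17:05-17:10, 17:20-17:40.
Vanya ∩ Kira ∩ Ravi ∩ Clara ∩ Rosa: 09:00-09:50, 14:20-16:05, 16:30-16:45, 17:05-17:10, 17:20-17:40.
Vanya ∩ Kira ∩ Ravi ∩ Clara ∩ Rosa ∩ Pita: 09:00-09:50, 14:20-16:05, 16:30-16:45, 17:05-17:10, 17:20-17:40.
Summing the common windows: 50 + 105 + 15 + 5 + 20 = 195 minutes.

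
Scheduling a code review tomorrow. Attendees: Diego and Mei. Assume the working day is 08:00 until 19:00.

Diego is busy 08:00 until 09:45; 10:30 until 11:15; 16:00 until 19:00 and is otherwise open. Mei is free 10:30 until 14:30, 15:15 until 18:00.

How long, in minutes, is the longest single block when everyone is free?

Diego free: 09:45-10:30, 11:15-16:00 (invert busy blocks within the working day).
Mei free: 10:30-14:30, 15:15-18:00.
Diego ∩ Mei: 11:15-14:30, 15:15-16:00.
Those are the intersection windows.
The longest is 11:15-14:30 at 195 minutes.

195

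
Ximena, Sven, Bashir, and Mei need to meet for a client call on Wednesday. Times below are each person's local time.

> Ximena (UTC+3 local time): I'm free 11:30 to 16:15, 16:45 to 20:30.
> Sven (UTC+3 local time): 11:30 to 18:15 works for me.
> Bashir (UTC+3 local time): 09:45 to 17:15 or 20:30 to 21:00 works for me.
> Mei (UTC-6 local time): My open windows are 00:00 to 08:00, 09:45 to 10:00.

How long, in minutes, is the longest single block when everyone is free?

Ximena in UTC: 08:30-13:15, 13:45-17:30 (subtract 3h to convert from UTC+3).
Sven in UTC: 08:30-15:15 (subtract 3h to convert from UTC+3).
Bashir in UTC: 06:45-14:15, 17:30-18:00 (subtract 3h to convert from UTC+3).
Mei in UTC: 06:00-14:00, 15:45-16:00 (add 6h to convert from UTC-6).
Ximena ∩ Sven: 08:30-13:15, 13:45-15:15.
Ximena ∩ Sven ∩ Bashir: 08:30-13:15, 13:45-14:15.
Ximena ∩ Sven ∩ Bashir ∩ Mei: 08:30-13:15, 13:45-14:00.
So the common availability across everyone is 08:30-13:15, 13:45-14:00.
The longest is 08:30-13:15 at 285 minutes.

285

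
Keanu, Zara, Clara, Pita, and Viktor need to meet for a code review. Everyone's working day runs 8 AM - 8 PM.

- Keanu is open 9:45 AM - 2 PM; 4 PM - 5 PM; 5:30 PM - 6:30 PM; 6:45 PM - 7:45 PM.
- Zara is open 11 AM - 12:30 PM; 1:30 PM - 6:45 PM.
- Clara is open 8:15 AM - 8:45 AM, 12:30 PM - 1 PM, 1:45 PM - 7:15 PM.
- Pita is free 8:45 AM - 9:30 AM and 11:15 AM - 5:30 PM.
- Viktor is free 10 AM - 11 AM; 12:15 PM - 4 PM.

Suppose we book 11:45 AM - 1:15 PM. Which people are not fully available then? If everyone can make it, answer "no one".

Clara, Viktor, Zara

Keanu: free for 11:45-13:15. Zara: not fully free for 11:45-13:15. Clara: not fully free for 11:45-13:15. Pita: free for 11:45-13:15. Viktor: not fully free for 11:45-13:15.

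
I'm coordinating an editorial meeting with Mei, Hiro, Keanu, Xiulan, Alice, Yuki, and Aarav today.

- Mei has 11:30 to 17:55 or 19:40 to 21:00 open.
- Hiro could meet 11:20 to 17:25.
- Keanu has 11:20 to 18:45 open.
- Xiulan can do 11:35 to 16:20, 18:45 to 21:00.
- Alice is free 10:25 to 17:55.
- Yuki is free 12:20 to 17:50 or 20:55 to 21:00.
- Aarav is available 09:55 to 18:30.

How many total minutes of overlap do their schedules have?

Mei ∩ Hiro: 11:30-17:25.
Mei ∩ Hiro ∩ Keanu: 11:30-17:25.
Mei ∩ Hiro ∩ Keanu ∩ Xiulan: 11:35-16:20.
Mei ∩ Hiro ∩ Keanu ∩ Xiulan ∩ Alice: 11:35-16:20.
Mei ∩ Hiro ∩ Keanu ∩ Xiulan ∩ Alice ∩ Yuki: 12:20-16:20.
Mei ∩ Hiro ∩ Keanu ∩ Xiulan ∩ Alice ∩ Yuki ∩ Aarav: 12:20-16:20.
That's a single block of 240 minutes.

240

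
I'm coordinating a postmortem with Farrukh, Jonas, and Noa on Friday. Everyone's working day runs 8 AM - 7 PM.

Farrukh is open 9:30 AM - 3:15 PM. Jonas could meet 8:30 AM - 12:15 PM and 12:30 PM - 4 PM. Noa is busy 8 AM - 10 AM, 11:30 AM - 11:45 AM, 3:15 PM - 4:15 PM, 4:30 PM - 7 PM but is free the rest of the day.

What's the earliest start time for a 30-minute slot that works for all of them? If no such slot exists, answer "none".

Farrukh free: 09:30-15:15.
Jonas free: 08:30-12:15, 12:30-16:00.
Noa free: 10:00-11:30, 11:45-15:15, 16:15-16:30 (invert busy blocks within the working day).
Farrukh ∩ Jonas: 09:30-12:15, 12:30-15:15.
Farrukh ∩ Jonas ∩ Noa: 10:00-11:30, 11:45-12:15, 12:30-15:15.
Those are the intersection windows.
The first common window of at least 30 minutes is 10:00-11:30, so the earliest start is 10:00.

10:00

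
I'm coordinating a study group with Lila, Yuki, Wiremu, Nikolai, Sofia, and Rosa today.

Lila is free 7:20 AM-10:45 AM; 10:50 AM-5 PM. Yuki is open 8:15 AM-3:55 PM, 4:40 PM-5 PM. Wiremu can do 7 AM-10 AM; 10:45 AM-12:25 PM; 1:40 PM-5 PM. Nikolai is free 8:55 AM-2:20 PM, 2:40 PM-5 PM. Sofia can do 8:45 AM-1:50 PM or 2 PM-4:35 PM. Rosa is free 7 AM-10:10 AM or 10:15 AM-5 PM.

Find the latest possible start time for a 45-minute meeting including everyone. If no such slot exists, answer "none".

15:10

Lila ∩ Yuki: 08:15-10:45, 10:50-15:55, 16:40-17:00.
Lila ∩ Yuki ∩ Wiremu: 08:15-10:00, 10:50-12:25, 13:40-15:55, 16:40-17:00.
Lila ∩ Yuki ∩ Wiremu ∩ Nikolai: 08:55-10:00, 10:50-12:25, 13:40-14:20, 14:40-15:55, 16:40-17:00.
Lila ∩ Yuki ∩ Wiremu ∩ Nikolai ∩ Sofia: 08:55-10:00, 10:50-12:25, 13:40-13:50, 14:00-14:20, 14:40-15:55.
Lila ∩ Yuki ∩ Wiremu ∩ Nikolai ∩ Sofia ∩ Rosa: 08:55-10:00, 10:50-12:25, 13:40-13:50, 14:00-14:20, 14:40-15:55.
So the common availability across everyone is 08:55-10:00, 10:50-12:25, 13:40-13:50, 14:00-14:20, 14:40-15:55.
The last common window of at least 45 minutes is 14:40-15:55; a 45-minute meeting can start as late as 15:10 and still end by 15:55.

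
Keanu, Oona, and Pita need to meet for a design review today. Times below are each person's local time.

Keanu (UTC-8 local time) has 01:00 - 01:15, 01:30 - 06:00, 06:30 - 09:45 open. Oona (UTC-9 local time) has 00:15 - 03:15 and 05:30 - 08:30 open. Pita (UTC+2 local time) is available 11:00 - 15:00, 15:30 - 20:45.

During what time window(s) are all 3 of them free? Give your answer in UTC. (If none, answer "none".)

Keanu in UTC: 09:00-09:15, 09:30-14:00, 14:30-17:45 (add 8h to convert from UTC-8).
Oona in UTC: 09:15-12:15, 14:30-17:30 (add 9h to convert from UTC-9).
Pita in UTC: 09:00-13:00, 13:30-18:45 (subtract 2h to convert from UTC+2).
Keanu ∩ Oona: 09:30-12:15, 14:30-17:30.
Keanu ∩ Oona ∩ Pita: 09:30-12:15, 14:30-17:30.
So the common availability across everyone is 09:30-12:15, 14:30-17:30.

09:30-12:15, 14:30-17:30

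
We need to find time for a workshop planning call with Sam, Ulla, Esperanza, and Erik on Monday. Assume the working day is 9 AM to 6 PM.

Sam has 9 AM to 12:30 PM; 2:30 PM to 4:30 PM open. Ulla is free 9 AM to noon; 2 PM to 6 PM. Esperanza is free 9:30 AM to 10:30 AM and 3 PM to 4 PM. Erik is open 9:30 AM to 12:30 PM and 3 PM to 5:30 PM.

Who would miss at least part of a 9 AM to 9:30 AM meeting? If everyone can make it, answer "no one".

Sam: free for 09:00-09:30. Ulla: free for 09:00-09:30. Esperanza: not fully free for 09:00-09:30. Erik: not fully free for 09:00-09:30.

Erik, Esperanza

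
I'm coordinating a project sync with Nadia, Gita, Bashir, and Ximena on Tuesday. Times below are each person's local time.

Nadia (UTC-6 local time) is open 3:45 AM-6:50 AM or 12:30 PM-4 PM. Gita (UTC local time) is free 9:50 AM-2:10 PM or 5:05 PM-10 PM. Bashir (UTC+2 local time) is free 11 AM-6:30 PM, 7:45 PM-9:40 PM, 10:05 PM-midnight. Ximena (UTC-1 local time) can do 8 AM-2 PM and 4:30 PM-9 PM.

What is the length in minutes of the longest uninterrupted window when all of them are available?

180

Nadia in UTC: 09:45-12:50, 18:30-22:00 (add 6h to convert from UTC-6).
Gita in UTC: 09:50-14:10, 17:05-22:00.
Bashir in UTC: 09:00-16:30, 17:45-19:40, 20:05-22:00 (subtract 2h to convert from UTC+2).
Ximena in UTC: 09:00-15:00, 17:30-22:00 (add 1h to convert from UTC-1).
Nadia ∩ Gita: 09:50-12:50, 18:30-22:00.
Nadia ∩ Gita ∩ Bashir: 09:50-12:50, 18:30-19:40, 20:05-22:00.
Nadia ∩ Gita ∩ Bashir ∩ Ximena: 09:50-12:50, 18:30-19:40, 20:05-22:00.
The longest is 09:50-12:50 at 180 minutes.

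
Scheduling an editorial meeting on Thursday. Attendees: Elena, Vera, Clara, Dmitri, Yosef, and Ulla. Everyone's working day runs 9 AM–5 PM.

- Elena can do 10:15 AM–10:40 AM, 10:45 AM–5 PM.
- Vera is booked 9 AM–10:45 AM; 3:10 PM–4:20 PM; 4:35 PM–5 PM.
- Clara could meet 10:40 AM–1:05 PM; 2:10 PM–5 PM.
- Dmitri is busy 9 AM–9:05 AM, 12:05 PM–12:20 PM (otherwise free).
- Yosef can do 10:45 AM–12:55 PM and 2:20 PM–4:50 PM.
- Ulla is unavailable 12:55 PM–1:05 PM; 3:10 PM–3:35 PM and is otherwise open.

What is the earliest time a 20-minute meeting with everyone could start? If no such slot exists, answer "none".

10:45

Elena free: 10:15-10:40, 10:45-17:00.
Vera free: 10:45-15:10, 16:20-16:35 (invert busy blocks within the working day).
Clara free: 10:40-13:05, 14:10-17:00.
Dmitri free: 09:05-12:05, 12:20-17:00 (invert busy blocks within the working day).
Yosef free: 10:45-12:55, 14:20-16:50.
Ulla free: 09:00-12:55, 13:05-15:10, 15:35-17:00 (invert busy blocks within the working day).
Elena ∩ Vera: 10:45-15:10, 16:20-16:35.
Elena ∩ Vera ∩ Clara: 10:45-13:05, 14:10-15:10, 16:20-16:35.
Elena ∩ Vera ∩ Clara ∩ Dmitri: 10:45-12:05, 12:20-13:05, 14:10-15:10, 16:20-16:35.
Elena ∩ Vera ∩ Clara ∩ Dmitri ∩ Yosef: 10:45-12:05, 12:20-12:55, 14:20-15:10, 16:20-16:35.
Elena ∩ Vera ∩ Clara ∩ Dmitri ∩ Yosef ∩ Ulla: 10:45-12:05, 12:20-12:55, 14:20-15:10, 16:20-16:35.
Those are the intersection windows.
The first common window of at least 20 minutes is 10:45-12:05, so the earliest start is 10:45.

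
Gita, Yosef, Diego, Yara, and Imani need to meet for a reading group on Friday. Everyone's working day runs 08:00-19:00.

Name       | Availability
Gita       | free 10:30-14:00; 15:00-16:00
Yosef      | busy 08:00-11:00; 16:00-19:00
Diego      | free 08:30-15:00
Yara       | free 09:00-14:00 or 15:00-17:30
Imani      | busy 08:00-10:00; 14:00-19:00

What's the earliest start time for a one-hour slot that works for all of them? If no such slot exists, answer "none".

Gita free: 10:30-14:00, 15:00-16:00.
Yosef free: 11:00-16:00 (invert busy blocks within the working day).
Diego free: 08:30-15:00.
Yara free: 09:00-14:00, 15:00-17:30.
Imani free: 10:00-14:00 (invert busy blocks within the working day).
Gita ∩ Yosef: 11:00-14:00, 15:00-16:00.
Gita ∩ Yosef ∩ Diego: 11:00-14:00.
Gita ∩ Yosef ∩ Diego ∩ Yara: 11:00-14:00.
Gita ∩ Yosef ∩ Diego ∩ Yara ∩ Imani: 11:00-14:00.
Those are the intersection windows.
The first common window of at least 60 minutes is 11:00-14:00, so the earliest start is 11:00.

11:00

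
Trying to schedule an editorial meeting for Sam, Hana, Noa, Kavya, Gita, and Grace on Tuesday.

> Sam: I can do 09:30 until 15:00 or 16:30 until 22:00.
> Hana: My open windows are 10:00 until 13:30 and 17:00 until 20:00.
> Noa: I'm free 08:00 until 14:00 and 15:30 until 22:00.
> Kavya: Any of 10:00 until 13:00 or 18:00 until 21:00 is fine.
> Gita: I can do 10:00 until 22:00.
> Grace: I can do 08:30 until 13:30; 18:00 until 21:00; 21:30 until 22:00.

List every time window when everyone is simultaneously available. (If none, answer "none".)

Sam ∩ Hana: 10:00-13:30, 17:00-20:00.
Sam ∩ Hana ∩ Noa: 10:00-13:30, 17:00-20:00.
Sam ∩ Hana ∩ Noa ∩ Kavya: 10:00-13:00, 18:00-20:00.
Sam ∩ Hana ∩ Noa ∩ Kavya ∩ Gita: 10:00-13:00, 18:00-20:00.
Sam ∩ Hana ∩ Noa ∩ Kavya ∩ Gita ∩ Grace: 10:00-13:00, 18:00-20:00.

10:00-13:00, 18:00-20:00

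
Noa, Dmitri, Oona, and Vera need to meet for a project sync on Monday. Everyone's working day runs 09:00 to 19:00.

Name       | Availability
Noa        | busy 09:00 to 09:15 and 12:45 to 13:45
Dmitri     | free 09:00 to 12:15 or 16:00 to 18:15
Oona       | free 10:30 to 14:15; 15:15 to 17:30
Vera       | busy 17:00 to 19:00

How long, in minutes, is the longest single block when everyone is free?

105

Noa free: 09:15-12:45, 13:45-19:00 (invert busy blocks within the working day).
Dmitri free: 09:00-12:15, 16:00-18:15.
Oona free: 10:30-14:15, 15:15-17:30.
Vera free: 09:00-17:00 (invert busy blocks within the working day).
Noa ∩ Dmitri: 09:15-12:15, 16:00-18:15.
Noa ∩ Dmitri ∩ Oona: 10:30-12:15, 16:00-17:30.
Noa ∩ Dmitri ∩ Oona ∩ Vera: 10:30-12:15, 16:00-17:00.
The longest is 10:30-12:15 at 105 minutes.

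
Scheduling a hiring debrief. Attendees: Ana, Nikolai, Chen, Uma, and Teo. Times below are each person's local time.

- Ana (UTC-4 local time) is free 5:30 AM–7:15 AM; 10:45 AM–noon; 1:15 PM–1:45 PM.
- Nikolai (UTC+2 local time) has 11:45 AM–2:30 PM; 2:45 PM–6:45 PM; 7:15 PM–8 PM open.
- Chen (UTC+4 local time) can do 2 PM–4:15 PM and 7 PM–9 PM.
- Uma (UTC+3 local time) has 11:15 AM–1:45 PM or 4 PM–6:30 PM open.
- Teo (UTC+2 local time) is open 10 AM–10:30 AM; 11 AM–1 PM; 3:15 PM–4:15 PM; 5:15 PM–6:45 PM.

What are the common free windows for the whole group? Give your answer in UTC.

10:00-10:45, 15:15-15:30

Ana in UTC: 09:30-11:15, 14:45-16:00, 17:15-17:45 (add 4h to convert from UTC-4).
Nikolai in UTC: 09:45-12:30, 12:45-16:45, 17:15-18:00 (subtract 2h to convert from UTC+2).
Chen in UTC: 10:00-12:15, 15:00-17:00 (subtract 4h to convert from UTC+4).
Uma in UTC: 08:15-10:45, 13:00-15:30 (subtract 3h to convert from UTC+3).
Teo in UTC: 08:00-08:30, 09:00-11:00, 13:15-14:15, 15:15-16:45 (subtract 2h to convert from UTC+2).
Ana ∩ Nikolai: 09:45-11:15, 14:45-16:00, 17:15-17:45.
Ana ∩ Nikolai ∩ Chen: 10:00-11:15, 15:00-16:00.
Ana ∩ Nikolai ∩ Chen ∩ Uma: 10:00-10:45, 15:00-15:30.
Ana ∩ Nikolai ∩ Chen ∩ Uma ∩ Teo: 10:00-10:45, 15:15-15:30.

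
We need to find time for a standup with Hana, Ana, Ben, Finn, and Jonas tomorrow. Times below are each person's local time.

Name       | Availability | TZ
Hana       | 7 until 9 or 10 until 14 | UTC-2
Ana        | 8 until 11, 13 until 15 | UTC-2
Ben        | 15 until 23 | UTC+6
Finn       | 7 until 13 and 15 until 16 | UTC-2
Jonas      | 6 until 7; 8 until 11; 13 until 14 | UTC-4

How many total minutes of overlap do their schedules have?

Hana in UTC: 09:00-11:00, 12:00-16:00 (add 2h to convert from UTC-2).
Ana in UTC: 10:00-13:00, 15:00-17:00 (add 2h to convert from UTC-2).
Ben in UTC: 09:00-17:00 (subtract 6h to convert from UTC+6).
Finn in UTC: 09:00-15:00, 17:00-18:00 (add 2h to convert from UTC-2).
Jonas in UTC: 10:00-11:00, 12:00-15:00, 17:00-18:00 (add 4h to convert from UTC-4).
Hana ∩ Ana: 10:00-11:00, 12:00-13:00, 15:00-16:00.
Hana ∩ Ana ∩ Ben: 10:00-11:00, 12:00-13:00, 15:00-16:00.
Hana ∩ Ana ∩ Ben ∩ Finn: 10:00-11:00, 12:00-13:00.
Hana ∩ Ana ∩ Ben ∩ Finn ∩ Jonas: 10:00-11:00, 12:00-13:00.
So the common availability across everyone is 10:00-11:00, 12:00-13:00.
Summing the common windows: 60 + 60 = 120 minutes.

120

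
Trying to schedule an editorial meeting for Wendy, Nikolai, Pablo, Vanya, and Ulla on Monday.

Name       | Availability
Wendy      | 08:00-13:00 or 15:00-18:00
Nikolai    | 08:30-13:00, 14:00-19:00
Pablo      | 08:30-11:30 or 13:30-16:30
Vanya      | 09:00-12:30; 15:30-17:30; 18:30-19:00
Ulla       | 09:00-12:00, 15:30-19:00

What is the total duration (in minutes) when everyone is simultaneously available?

210

Wendy ∩ Nikolai: 08:30-13:00, 15:00-18:00.
Wendy ∩ Nikolai ∩ Pablo: 08:30-11:30, 15:00-16:30.
Wendy ∩ Nikolai ∩ Pablo ∩ Vanya: 09:00-11:30, 15:30-16:30.
Wendy ∩ Nikolai ∩ Pablo ∩ Vanya ∩ Ulla: 09:00-11:30, 15:30-16:30.
So the common availability across everyone is 09:00-11:30, 15:30-16:30.
Summing the common windows: 150 + 60 = 210 minutes.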